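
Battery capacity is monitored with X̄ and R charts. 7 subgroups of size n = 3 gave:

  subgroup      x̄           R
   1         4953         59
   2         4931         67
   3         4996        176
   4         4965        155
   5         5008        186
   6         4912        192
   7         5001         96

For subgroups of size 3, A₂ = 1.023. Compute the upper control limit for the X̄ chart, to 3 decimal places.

5102.630

X̄̄ = (4953 + 4931 + 4996 + 4965 + 5008 + 4912 + 5001) / 7 = 34766.0000 / 7 = 4966.5714
R̄ = (59 + 67 + 176 + 155 + 186 + 192 + 96) / 7 = 931.0000 / 7 = 133.0000
UCL = X̄̄ + A₂·R̄ = 4966.5714 + 1.023 × 133.0000 = 5102.6304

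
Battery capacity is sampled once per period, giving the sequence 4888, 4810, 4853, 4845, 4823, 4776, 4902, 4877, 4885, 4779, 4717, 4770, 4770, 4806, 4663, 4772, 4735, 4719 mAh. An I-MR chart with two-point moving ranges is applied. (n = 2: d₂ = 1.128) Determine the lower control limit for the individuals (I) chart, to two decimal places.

X̄ = (4888 + 4810 + 4853 + 4845 + 4823 + 4776 + 4902 + 4877 + 4885 + 4779 + 4717 + 4770 + 4770 + 4806 + 4663 + 4772 + 4735 + 4719) / 18 = 4799.4444
Moving ranges: 78, 43, 8, 22, 47, 126, 25, 8, 106, 62, 53, 0, 36, 143, 109, 37, 16; M̄R̄ = 919.0000 / 17 = 54.0588
LCL = X̄ − 3·M̄R̄/d₂ = 4799.4444 − 3 × 54.0588 / 1.128 = 4655.6710

4655.67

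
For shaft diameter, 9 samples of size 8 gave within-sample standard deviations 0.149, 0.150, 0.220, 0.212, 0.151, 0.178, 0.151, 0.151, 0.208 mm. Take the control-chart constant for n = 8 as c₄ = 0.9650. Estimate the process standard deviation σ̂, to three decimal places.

0.181

s̄ = (0.149 + 0.150 + 0.220 + 0.212 + 0.151 + 0.178 + 0.151 + 0.151 + 0.208) / 9 = 0.1744
σ̂ = s̄ / c₄ = 0.1744 / 0.9650 = 0.1808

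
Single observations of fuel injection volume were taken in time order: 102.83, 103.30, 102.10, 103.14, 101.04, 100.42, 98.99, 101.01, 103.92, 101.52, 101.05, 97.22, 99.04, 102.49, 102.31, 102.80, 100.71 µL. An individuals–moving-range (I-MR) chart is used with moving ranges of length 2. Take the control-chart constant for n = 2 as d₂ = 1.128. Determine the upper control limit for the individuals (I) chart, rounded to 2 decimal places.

X̄ = (102.83 + 103.30 + 102.10 + 103.14 + 101.04 + 100.42 + 98.99 + 101.01 + 103.92 + 101.52 + 101.05 + 97.22 + 99.04 + 102.49 + 102.31 + 102.80 + 100.71) / 17 = 101.4053
Moving ranges: 0.47, 1.20, 1.04, 2.10, 0.62, 1.43, 2.02, 2.91, 2.40, 0.47, 3.83, 1.82, 3.45, 0.18, 0.49, 2.09; M̄R̄ = 26.5200 / 16 = 1.6575
UCL = X̄ + 3·M̄R̄/d₂ = 101.4053 + 3 × 1.6575 / 1.128 = 105.8135

105.81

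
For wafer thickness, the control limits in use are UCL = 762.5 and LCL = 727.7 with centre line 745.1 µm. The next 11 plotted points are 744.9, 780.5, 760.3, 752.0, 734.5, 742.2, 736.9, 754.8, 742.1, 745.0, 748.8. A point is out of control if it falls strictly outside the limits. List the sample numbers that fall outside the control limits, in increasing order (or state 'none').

2

Compare each point to [727.7, 762.5]: sample 2 = 780.5 > UCL.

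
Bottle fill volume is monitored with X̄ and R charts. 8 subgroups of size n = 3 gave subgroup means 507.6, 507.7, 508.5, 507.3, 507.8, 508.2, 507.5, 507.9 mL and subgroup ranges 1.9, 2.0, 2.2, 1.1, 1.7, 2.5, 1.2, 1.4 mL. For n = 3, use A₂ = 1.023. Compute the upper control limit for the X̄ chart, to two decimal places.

X̄̄ = (507.6 + 507.7 + 508.5 + 507.3 + 507.8 + 508.2 + 507.5 + 507.9) / 8 = 4062.5000 / 8 = 507.8125
R̄ = (1.9 + 2.0 + 2.2 + 1.1 + 1.7 + 2.5 + 1.2 + 1.4) / 8 = 14.0000 / 8 = 1.7500
UCL = X̄̄ + A₂·R̄ = 507.8125 + 1.023 × 1.7500 = 509.6028

509.60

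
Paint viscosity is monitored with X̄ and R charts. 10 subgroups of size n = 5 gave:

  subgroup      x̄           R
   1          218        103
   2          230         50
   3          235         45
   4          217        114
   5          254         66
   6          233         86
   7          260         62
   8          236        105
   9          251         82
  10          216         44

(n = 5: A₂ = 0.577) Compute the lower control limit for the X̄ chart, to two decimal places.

X̄̄ = (218 + 230 + 235 + 217 + 254 + 233 + 260 + 236 + 251 + 216) / 10 = 2350.0000 / 10 = 235.0000
R̄ = (103 + 50 + 45 + 114 + 66 + 86 + 62 + 105 + 82 + 44) / 10 = 757.0000 / 10 = 75.7000
LCL = X̄̄ − A₂·R̄ = 235.0000 − 0.577 × 75.7000 = 191.3211

191.32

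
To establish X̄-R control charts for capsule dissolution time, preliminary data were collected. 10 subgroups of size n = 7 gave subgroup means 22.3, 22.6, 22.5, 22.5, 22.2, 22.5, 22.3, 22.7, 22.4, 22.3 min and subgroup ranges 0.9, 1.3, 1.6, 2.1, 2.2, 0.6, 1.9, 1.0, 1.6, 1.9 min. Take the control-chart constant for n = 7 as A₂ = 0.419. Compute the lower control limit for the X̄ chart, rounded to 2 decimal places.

21.80

X̄̄ = (22.3 + 22.6 + 22.5 + 22.5 + 22.2 + 22.5 + 22.3 + 22.7 + 22.4 + 22.3) / 10 = 224.3000 / 10 = 22.4300
R̄ = (0.9 + 1.3 + 1.6 + 2.1 + 2.2 + 0.6 + 1.9 + 1.0 + 1.6 + 1.9) / 10 = 15.1000 / 10 = 1.5100
LCL = X̄̄ − A₂·R̄ = 22.4300 − 0.419 × 1.5100 = 21.7973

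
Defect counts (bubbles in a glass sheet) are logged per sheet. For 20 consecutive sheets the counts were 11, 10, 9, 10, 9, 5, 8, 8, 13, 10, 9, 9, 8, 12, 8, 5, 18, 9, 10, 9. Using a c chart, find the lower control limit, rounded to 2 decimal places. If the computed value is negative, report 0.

c̄ = (11 + 10 + 9 + 10 + 9 + 5 + 8 + 8 + 13 + 10 + 9 + 9 + 8 + 12 + 8 + 5 + 18 + 9 + 10 + 9) / 20 = 190 / 20 = 9.5000
LCL = c̄ − 3√c̄ = 9.5000 − 3 × 3.0822 = 0.2534

0.25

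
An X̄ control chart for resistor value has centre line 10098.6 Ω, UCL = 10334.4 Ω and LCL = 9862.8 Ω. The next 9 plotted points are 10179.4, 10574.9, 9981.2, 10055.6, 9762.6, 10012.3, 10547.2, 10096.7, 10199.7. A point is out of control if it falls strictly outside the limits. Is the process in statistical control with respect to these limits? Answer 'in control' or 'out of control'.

Compare each point to [9862.8, 10334.4]: sample 2 = 10574.9 > UCL; sample 5 = 9762.6 < LCL; sample 7 = 10547.2 > UCL.

out of control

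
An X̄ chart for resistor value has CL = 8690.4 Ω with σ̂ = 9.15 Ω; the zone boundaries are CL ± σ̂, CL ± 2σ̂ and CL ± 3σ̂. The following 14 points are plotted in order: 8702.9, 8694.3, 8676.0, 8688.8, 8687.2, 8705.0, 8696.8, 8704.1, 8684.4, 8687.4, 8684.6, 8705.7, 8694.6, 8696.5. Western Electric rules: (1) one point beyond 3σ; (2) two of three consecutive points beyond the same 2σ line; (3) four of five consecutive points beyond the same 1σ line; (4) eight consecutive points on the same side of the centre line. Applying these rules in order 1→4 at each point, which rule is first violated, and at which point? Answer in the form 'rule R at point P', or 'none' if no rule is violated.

none

Zone of each point (C = within 1σ̂, B = 1σ̂–2σ̂, A = 2σ̂–3σ̂, * = beyond 3σ̂; sign = side of CL): 1:+B, 2:+C, 3:-B, 4:-C, 5:-C, 6:+B, 7:+C, 8:+B, 9:-C, 10:-C, 11:-C, 12:+B, 13:+C, 14:+C
No rule fires across all 14 points.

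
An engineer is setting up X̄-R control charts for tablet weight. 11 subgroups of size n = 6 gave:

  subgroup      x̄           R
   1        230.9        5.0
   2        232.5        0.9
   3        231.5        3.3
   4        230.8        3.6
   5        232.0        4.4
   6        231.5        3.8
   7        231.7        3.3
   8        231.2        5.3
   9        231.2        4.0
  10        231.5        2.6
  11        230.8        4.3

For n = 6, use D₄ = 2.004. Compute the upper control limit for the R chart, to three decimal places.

7.378

R̄ = (5.0 + 0.9 + 3.3 + 3.6 + 4.4 + 3.8 + 3.3 + 5.3 + 4.0 + 2.6 + 4.3) / 11 = 40.5000 / 11 = 3.6818
UCL_R = D₄·R̄ = 2.004 × 3.6818 = 7.3784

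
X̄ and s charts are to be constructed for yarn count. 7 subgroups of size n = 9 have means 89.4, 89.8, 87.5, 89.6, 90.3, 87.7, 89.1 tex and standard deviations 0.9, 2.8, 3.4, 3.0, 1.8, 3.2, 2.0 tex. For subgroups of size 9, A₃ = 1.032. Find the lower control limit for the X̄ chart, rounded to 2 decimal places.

86.54

X̄̄ = (89.4 + 89.8 + 87.5 + 89.6 + 90.3 + 87.7 + 89.1) / 7 = 89.0571
s̄ = (0.9 + 2.8 + 3.4 + 3.0 + 1.8 + 3.2 + 2.0) / 7 = 2.4429
LCL = X̄̄ − A₃·s̄ = 89.0571 − 1.032 × 2.4429 = 86.5361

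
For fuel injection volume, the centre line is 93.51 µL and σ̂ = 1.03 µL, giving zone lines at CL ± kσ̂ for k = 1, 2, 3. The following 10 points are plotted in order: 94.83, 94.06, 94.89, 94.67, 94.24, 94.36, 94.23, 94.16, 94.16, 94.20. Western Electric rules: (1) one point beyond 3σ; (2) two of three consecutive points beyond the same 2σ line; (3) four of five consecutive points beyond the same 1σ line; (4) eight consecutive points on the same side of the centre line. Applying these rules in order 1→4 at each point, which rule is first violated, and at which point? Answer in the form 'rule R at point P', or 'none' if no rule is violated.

Zone of each point (C = within 1σ̂, B = 1σ̂–2σ̂, A = 2σ̂–3σ̂, * = beyond 3σ̂; sign = side of CL): 1:+B, 2:+C, 3:+B, 4:+B, 5:+C, 6:+C, 7:+C, 8:+C, 9:+C, 10:+C
Rule 4 (eight consecutive points on the same side of the centre line) is satisfied at point 8.

rule 4 at point 8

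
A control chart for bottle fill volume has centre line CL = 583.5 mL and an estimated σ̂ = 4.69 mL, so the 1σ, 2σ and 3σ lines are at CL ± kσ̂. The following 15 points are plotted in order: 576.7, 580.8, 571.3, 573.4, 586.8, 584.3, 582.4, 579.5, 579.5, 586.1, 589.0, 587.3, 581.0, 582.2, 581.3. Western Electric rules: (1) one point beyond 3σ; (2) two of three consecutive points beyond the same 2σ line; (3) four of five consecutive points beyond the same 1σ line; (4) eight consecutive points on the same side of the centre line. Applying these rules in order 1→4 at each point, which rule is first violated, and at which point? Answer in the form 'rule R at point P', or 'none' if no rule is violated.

Zone of each point (C = within 1σ̂, B = 1σ̂–2σ̂, A = 2σ̂–3σ̂, * = beyond 3σ̂; sign = side of CL): 1:-B, 2:-C, 3:-A, 4:-A, 5:+C, 6:+C, 7:-C, 8:-C, 9:-C, 10:+C, 11:+B, 12:+C, 13:-C, 14:-C, 15:-C
Rule 2 (two of three consecutive points beyond the same 2σ limit) is satisfied at point 4.

rule 2 at point 4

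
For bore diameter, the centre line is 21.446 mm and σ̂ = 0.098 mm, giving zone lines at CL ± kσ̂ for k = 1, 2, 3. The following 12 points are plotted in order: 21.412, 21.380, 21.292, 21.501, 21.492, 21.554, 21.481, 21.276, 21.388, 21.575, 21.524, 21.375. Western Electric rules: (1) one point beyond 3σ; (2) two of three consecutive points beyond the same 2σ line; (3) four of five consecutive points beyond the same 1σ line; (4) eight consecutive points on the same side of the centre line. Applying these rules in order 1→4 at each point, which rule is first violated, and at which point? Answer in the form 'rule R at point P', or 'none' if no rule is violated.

Zone of each point (C = within 1σ̂, B = 1σ̂–2σ̂, A = 2σ̂–3σ̂, * = beyond 3σ̂; sign = side of CL): 1:-C, 2:-C, 3:-B, 4:+C, 5:+C, 6:+B, 7:+C, 8:-B, 9:-C, 10:+B, 11:+C, 12:-C
No rule fires across all 12 points.

none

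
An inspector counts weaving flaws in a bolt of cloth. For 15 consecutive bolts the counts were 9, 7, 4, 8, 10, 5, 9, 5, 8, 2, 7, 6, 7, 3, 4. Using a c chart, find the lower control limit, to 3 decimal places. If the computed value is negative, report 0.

0.000

c̄ = (9 + 7 + 4 + 8 + 10 + 5 + 9 + 5 + 8 + 2 + 7 + 6 + 7 + 3 + 4) / 15 = 94 / 15 = 6.2667
LCL = c̄ − 3√c̄ = 6.2667 − 3 × 2.5033 = -1.2433 → 0 (cannot be negative)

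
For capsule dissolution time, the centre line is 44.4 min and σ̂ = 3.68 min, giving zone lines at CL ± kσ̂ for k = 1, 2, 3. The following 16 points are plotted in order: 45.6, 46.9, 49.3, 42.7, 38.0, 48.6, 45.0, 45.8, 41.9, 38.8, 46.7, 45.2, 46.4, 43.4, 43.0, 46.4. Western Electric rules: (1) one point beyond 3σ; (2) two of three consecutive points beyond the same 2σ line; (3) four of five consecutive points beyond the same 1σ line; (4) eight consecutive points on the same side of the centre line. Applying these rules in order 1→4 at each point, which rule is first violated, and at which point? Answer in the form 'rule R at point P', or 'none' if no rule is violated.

none

Zone of each point (C = within 1σ̂, B = 1σ̂–2σ̂, A = 2σ̂–3σ̂, * = beyond 3σ̂; sign = side of CL): 1:+C, 2:+C, 3:+B, 4:-C, 5:-B, 6:+B, 7:+C, 8:+C, 9:-C, 10:-B, 11:+C, 12:+C, 13:+C, 14:-C, 15:-C, 16:+C
No rule fires across all 16 points.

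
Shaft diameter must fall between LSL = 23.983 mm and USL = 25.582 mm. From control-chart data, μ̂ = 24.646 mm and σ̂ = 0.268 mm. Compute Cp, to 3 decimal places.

0.994

Cp = (USL − LSL) / (6σ̂) = (25.582 − 23.983) / (6 × 0.268) = 1.5990 / 1.6080 = 0.9944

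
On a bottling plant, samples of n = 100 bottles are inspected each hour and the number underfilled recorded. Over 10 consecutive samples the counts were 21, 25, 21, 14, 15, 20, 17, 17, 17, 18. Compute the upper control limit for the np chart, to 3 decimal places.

p̄ = Σdᵢ / (k·n) = 185 / (10 × 100) = 0.18500
UCL = np̄ + 3·√(np̄(1−p̄)) = 18.5000 + 3 × √(18.5000×0.81500) = 18.5000 + 3 × 3.8830 = 30.1489

30.149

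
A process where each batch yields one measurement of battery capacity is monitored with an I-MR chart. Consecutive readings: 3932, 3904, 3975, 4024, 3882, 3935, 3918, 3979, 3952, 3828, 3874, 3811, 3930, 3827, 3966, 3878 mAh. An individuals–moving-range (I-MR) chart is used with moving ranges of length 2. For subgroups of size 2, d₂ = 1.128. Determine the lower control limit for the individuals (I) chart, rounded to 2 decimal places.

3713.08

X̄ = (3932 + 3904 + 3975 + 4024 + 3882 + 3935 + 3918 + 3979 + 3952 + 3828 + 3874 + 3811 + 3930 + 3827 + 3966 + 3878) / 16 = 3913.4375
Moving ranges: 28, 71, 49, 142, 53, 17, 61, 27, 124, 46, 63, 119, 103, 139, 88; M̄R̄ = 1130.0000 / 15 = 75.3333
LCL = X̄ − 3·M̄R̄/d₂ = 3913.4375 − 3 × 75.3333 / 1.128 = 3713.0829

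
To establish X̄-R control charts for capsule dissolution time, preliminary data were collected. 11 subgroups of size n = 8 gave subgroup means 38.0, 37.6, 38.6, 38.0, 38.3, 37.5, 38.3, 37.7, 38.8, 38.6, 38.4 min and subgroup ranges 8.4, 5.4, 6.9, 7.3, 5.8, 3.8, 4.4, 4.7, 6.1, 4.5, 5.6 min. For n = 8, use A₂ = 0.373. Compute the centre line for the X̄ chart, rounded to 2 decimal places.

X̄̄ = (38.0 + 37.6 + 38.6 + 38.0 + 38.3 + 37.5 + 38.3 + 37.7 + 38.8 + 38.6 + 38.4) / 11 = 419.8000 / 11 = 38.1636
CL = X̄̄ = 38.1636

38.16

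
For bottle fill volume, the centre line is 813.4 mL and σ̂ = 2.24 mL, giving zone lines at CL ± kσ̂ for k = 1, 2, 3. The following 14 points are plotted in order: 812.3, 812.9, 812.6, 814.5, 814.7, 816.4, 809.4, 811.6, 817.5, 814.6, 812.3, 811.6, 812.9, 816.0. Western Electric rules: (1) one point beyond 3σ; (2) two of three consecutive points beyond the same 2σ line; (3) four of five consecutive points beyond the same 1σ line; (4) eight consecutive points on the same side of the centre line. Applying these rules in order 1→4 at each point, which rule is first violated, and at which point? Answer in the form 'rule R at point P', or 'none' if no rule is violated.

Zone of each point (C = within 1σ̂, B = 1σ̂–2σ̂, A = 2σ̂–3σ̂, * = beyond 3σ̂; sign = side of CL): 1:-C, 2:-C, 3:-C, 4:+C, 5:+C, 6:+B, 7:-B, 8:-C, 9:+B, 10:+C, 11:-C, 12:-C, 13:-C, 14:+B
No rule fires across all 14 points.

none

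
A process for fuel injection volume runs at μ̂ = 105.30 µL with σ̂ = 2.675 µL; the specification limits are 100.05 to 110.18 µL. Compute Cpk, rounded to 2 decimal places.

Cpu = (USL − μ̂) / (3σ̂) = (110.18 − 105.30) / (3 × 2.675) = 0.6081; Cpl = (μ̂ − LSL) / (3σ̂) = (105.30 − 100.05) / (3 × 2.675) = 0.6542; Cpk = min(Cpu, Cpl) = 0.6081

0.61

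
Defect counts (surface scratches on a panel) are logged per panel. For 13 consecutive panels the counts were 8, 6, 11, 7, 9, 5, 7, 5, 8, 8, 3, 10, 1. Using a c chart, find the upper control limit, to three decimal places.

c̄ = (8 + 6 + 11 + 7 + 9 + 5 + 7 + 5 + 8 + 8 + 3 + 10 + 1) / 13 = 88 / 13 = 6.7692
UCL = c̄ + 3√c̄ = 6.7692 + 3 × √6.7692 = 6.7692 + 3 × 2.6018 = 14.5746

14.575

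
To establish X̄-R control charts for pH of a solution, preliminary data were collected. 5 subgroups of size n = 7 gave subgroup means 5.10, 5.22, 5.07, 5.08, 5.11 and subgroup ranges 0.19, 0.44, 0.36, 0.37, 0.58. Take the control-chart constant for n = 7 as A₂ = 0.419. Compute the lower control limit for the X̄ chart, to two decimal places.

X̄̄ = (5.10 + 5.22 + 5.07 + 5.08 + 5.11) / 5 = 25.5800 / 5 = 5.1160
R̄ = (0.19 + 0.44 + 0.36 + 0.37 + 0.58) / 5 = 1.9400 / 5 = 0.3880
LCL = X̄̄ − A₂·R̄ = 5.1160 − 0.419 × 0.3880 = 4.9534

4.95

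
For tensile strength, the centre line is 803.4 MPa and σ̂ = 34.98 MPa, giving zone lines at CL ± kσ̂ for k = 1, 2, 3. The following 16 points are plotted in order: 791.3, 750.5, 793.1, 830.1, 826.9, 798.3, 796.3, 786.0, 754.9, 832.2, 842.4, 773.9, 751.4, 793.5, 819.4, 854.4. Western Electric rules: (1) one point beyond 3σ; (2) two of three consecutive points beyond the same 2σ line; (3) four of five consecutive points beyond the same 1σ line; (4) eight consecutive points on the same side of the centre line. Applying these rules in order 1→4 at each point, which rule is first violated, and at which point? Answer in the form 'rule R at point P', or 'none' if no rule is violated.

none

Zone of each point (C = within 1σ̂, B = 1σ̂–2σ̂, A = 2σ̂–3σ̂, * = beyond 3σ̂; sign = side of CL): 1:-C, 2:-B, 3:-C, 4:+C, 5:+C, 6:-C, 7:-C, 8:-C, 9:-B, 10:+C, 11:+B, 12:-C, 13:-B, 14:-C, 15:+C, 16:+B
No rule fires across all 16 points.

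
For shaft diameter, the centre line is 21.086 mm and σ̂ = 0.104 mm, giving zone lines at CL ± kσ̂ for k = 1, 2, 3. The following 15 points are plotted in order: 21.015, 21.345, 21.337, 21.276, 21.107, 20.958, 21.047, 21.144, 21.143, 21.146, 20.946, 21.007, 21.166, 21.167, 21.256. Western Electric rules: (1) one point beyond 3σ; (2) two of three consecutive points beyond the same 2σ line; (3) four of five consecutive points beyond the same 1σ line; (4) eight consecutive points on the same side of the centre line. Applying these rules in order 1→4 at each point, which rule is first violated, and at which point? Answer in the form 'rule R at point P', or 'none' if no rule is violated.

Zone of each point (C = within 1σ̂, B = 1σ̂–2σ̂, A = 2σ̂–3σ̂, * = beyond 3σ̂; sign = side of CL): 1:-C, 2:+A, 3:+A, 4:+B, 5:+C, 6:-B, 7:-C, 8:+C, 9:+C, 10:+C, 11:-B, 12:-C, 13:+C, 14:+C, 15:+B
Rule 2 (two of three consecutive points beyond the same 2σ limit) is satisfied at point 3.

rule 2 at point 3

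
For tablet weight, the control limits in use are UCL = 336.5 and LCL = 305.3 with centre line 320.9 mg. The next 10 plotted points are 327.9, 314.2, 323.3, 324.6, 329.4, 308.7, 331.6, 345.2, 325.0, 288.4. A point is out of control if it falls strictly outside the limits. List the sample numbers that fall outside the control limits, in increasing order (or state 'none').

Compare each point to [305.3, 336.5]: sample 8 = 345.2 > UCL; sample 10 = 288.4 < LCL.

8, 10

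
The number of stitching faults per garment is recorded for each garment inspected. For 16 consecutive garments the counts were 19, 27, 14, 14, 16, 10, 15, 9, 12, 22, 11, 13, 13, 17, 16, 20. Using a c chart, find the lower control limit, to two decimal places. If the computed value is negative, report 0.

c̄ = (19 + 27 + 14 + 14 + 16 + 10 + 15 + 9 + 12 + 22 + 11 + 13 + 13 + 17 + 16 + 20) / 16 = 248 / 16 = 15.5000
LCL = c̄ − 3√c̄ = 15.5000 − 3 × 3.9370 = 3.6890

3.69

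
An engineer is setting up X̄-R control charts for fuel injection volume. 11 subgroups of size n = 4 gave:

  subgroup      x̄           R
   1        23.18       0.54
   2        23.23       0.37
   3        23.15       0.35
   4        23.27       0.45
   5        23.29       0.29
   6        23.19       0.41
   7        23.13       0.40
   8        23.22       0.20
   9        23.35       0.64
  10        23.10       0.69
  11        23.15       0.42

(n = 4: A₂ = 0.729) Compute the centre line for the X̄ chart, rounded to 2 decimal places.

23.21

X̄̄ = (23.18 + 23.23 + 23.15 + 23.27 + 23.29 + 23.19 + 23.13 + 23.22 + 23.35 + 23.10 + 23.15) / 11 = 255.2600 / 11 = 23.2055
CL = X̄̄ = 23.2055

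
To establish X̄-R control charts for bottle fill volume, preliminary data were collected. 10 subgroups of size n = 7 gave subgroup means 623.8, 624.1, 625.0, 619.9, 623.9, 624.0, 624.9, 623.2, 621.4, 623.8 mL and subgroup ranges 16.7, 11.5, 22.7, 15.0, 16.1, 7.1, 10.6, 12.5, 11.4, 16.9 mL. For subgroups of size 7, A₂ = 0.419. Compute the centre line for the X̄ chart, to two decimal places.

623.40

X̄̄ = (623.8 + 624.1 + 625.0 + 619.9 + 623.9 + 624.0 + 624.9 + 623.2 + 621.4 + 623.8) / 10 = 6234.0000 / 10 = 623.4000
CL = X̄̄ = 623.4000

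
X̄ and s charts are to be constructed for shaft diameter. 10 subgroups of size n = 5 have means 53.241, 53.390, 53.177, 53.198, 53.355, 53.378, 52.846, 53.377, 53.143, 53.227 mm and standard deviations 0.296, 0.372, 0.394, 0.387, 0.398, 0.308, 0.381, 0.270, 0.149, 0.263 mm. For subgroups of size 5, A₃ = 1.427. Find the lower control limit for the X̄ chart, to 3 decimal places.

X̄̄ = (53.241 + 53.390 + 53.177 + 53.198 + 53.355 + 53.378 + 52.846 + 53.377 + 53.143 + 53.227) / 10 = 53.2332
s̄ = (0.296 + 0.372 + 0.394 + 0.387 + 0.398 + 0.308 + 0.381 + 0.270 + 0.149 + 0.263) / 10 = 0.3218
LCL = X̄̄ − A₃·s̄ = 53.2332 − 1.427 × 0.3218 = 52.7740

52.774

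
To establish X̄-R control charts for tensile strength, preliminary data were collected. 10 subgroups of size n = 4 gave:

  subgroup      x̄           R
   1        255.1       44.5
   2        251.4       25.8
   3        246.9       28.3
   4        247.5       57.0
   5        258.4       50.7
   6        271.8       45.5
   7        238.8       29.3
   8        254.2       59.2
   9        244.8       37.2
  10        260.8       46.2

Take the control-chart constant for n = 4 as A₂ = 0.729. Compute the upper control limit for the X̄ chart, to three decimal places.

283.858

X̄̄ = (255.1 + 251.4 + 246.9 + 247.5 + 258.4 + 271.8 + 238.8 + 254.2 + 244.8 + 260.8) / 10 = 2529.7000 / 10 = 252.9700
R̄ = (44.5 + 25.8 + 28.3 + 57.0 + 50.7 + 45.5 + 29.3 + 59.2 + 37.2 + 46.2) / 10 = 423.7000 / 10 = 42.3700
UCL = X̄̄ + A₂·R̄ = 252.9700 + 0.729 × 42.3700 = 283.8577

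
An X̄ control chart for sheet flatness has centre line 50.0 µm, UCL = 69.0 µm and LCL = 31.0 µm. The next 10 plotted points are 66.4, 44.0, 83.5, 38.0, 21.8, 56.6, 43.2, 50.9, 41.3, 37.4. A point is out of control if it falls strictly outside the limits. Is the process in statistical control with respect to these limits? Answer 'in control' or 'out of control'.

Compare each point to [31.0, 69.0]: sample 3 = 83.5 > UCL; sample 5 = 21.8 < LCL.

out of control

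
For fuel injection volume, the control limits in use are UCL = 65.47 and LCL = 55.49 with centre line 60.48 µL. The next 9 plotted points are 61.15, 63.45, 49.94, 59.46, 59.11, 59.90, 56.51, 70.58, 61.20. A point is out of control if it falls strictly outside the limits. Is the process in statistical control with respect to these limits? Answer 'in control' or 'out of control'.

Compare each point to [55.49, 65.47]: sample 3 = 49.94 < LCL; sample 8 = 70.58 > UCL.

out of control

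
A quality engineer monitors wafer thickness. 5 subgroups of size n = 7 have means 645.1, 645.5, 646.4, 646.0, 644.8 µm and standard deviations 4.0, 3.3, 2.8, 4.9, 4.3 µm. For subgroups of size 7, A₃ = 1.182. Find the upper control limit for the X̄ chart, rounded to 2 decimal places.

650.12

X̄̄ = (645.1 + 645.5 + 646.4 + 646.0 + 644.8) / 5 = 645.5600
s̄ = (4.0 + 3.3 + 2.8 + 4.9 + 4.3) / 5 = 3.8600
UCL = X̄̄ + A₃·s̄ = 645.5600 + 1.182 × 3.8600 = 650.1225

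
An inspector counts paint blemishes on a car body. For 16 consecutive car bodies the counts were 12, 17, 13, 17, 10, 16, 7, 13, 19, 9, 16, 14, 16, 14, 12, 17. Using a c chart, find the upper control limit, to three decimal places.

25.050

c̄ = (12 + 17 + 13 + 17 + 10 + 16 + 7 + 13 + 19 + 9 + 16 + 14 + 16 + 14 + 12 + 17) / 16 = 222 / 16 = 13.8750
UCL = c̄ + 3√c̄ = 13.8750 + 3 × √13.8750 = 13.8750 + 3 × 3.7249 = 25.0497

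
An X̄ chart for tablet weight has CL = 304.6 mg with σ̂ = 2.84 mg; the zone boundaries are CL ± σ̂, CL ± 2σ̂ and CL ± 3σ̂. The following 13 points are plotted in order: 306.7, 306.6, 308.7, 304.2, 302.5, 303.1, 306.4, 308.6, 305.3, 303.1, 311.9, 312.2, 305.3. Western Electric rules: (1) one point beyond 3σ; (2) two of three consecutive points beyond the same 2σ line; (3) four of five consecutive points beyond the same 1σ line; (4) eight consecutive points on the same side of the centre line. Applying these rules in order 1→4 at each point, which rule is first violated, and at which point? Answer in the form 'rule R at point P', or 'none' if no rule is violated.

Zone of each point (C = within 1σ̂, B = 1σ̂–2σ̂, A = 2σ̂–3σ̂, * = beyond 3σ̂; sign = side of CL): 1:+C, 2:+C, 3:+B, 4:-C, 5:-C, 6:-C, 7:+C, 8:+B, 9:+C, 10:-C, 11:+A, 12:+A, 13:+C
Rule 2 (two of three consecutive points beyond the same 2σ limit) is satisfied at point 12.

rule 2 at point 12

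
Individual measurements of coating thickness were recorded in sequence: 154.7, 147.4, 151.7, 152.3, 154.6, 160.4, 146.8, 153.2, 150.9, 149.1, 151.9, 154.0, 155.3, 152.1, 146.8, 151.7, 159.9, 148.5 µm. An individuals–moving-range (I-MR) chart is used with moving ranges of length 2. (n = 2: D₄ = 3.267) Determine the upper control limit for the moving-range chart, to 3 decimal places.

Moving ranges: 7.3, 4.3, 0.6, 2.3, 5.8, 13.6, 6.4, 2.3, 1.8, 2.8, 2.1, 1.3, 3.2, 5.3, 4.9, 8.2, 11.4; M̄R̄ = 83.6000 / 17 = 4.9176
UCL_MR = D₄·M̄R̄ = 3.267 × 4.9176 = 16.0660

16.066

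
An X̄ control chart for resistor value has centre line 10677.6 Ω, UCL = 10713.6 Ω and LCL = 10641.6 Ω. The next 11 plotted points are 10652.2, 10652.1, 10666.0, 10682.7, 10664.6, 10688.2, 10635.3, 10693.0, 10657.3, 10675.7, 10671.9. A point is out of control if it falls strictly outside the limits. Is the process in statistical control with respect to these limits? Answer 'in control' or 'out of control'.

Compare each point to [10641.6, 10713.6]: sample 7 = 10635.3 < LCL.

out of control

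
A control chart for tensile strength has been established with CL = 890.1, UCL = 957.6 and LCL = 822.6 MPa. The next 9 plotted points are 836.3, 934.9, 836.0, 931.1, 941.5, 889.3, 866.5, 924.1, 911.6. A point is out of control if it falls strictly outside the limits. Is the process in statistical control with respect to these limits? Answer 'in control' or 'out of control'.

in control

All 9 points lie within [822.6, 957.6].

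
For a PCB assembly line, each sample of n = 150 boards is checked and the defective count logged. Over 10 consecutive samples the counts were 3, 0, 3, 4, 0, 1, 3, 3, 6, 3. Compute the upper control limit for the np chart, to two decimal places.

7.40

p̄ = Σdᵢ / (k·n) = 26 / (10 × 150) = 0.01733
UCL = np̄ + 3·√(np̄(1−p̄)) = 2.6000 + 3 × √(2.6000×0.98267) = 2.6000 + 3 × 1.5984 = 7.3952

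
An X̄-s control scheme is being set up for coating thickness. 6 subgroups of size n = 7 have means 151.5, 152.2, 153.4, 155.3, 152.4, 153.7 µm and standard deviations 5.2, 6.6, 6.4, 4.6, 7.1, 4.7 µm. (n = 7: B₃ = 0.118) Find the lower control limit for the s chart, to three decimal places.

0.680

s̄ = (5.2 + 6.6 + 6.4 + 4.6 + 7.1 + 4.7) / 6 = 5.7667
LCL_s = B₃·s̄ = 0.118 × 5.7667 = 0.6805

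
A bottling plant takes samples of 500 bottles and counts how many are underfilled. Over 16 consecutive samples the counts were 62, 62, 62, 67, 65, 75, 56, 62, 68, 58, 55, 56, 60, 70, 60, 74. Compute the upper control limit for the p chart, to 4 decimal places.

0.1711

p̄ = Σdᵢ / (k·n) = 1012 / (16 × 500) = 0.12650
UCL = p̄ + 3·√(p̄(1−p̄)/n) = 0.12650 + 3 × √(0.12650×0.87350/500) = 0.12650 + 3 × 0.01487 = 0.17110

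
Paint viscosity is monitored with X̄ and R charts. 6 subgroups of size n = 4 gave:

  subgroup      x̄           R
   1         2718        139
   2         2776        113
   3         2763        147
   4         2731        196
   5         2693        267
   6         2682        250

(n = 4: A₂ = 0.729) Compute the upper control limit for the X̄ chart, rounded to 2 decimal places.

X̄̄ = (2718 + 2776 + 2763 + 2731 + 2693 + 2682) / 6 = 16363.0000 / 6 = 2727.1667
R̄ = (139 + 113 + 147 + 196 + 267 + 250) / 6 = 1112.0000 / 6 = 185.3333
UCL = X̄̄ + A₂·R̄ = 2727.1667 + 0.729 × 185.3333 = 2862.2747

2862.27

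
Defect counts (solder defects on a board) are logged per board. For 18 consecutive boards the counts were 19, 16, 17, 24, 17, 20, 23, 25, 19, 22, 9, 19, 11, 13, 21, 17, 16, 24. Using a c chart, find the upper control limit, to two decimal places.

31.33

c̄ = (19 + 16 + 17 + 24 + 17 + 20 + 23 + 25 + 19 + 22 + 9 + 19 + 11 + 13 + 21 + 17 + 16 + 24) / 18 = 332 / 18 = 18.4444
UCL = c̄ + 3√c̄ = 18.4444 + 3 × √18.4444 = 18.4444 + 3 × 4.2947 = 31.3285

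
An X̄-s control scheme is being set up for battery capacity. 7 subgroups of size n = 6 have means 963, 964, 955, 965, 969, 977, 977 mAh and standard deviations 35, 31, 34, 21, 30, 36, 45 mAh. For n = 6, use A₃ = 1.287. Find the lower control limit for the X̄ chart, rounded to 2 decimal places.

X̄̄ = (963 + 964 + 955 + 965 + 969 + 977 + 977) / 7 = 967.1429
s̄ = (35 + 31 + 34 + 21 + 30 + 36 + 45) / 7 = 33.1429
LCL = X̄̄ − A₃·s̄ = 967.1429 − 1.287 × 33.1429 = 924.4880

924.49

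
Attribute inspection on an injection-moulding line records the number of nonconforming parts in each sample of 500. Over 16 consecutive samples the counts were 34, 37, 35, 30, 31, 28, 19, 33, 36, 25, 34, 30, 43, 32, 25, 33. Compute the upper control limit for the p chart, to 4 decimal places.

0.0958

p̄ = Σdᵢ / (k·n) = 505 / (16 × 500) = 0.06313
UCL = p̄ + 3·√(p̄(1−p̄)/n) = 0.06313 + 3 × √(0.06313×0.93688/500) = 0.06313 + 3 × 0.01088 = 0.09575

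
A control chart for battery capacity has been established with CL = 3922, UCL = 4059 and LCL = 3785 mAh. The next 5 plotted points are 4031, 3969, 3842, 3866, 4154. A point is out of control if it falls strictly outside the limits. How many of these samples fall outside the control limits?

Compare each point to [3785, 4059]: sample 5 = 4154 > UCL.

1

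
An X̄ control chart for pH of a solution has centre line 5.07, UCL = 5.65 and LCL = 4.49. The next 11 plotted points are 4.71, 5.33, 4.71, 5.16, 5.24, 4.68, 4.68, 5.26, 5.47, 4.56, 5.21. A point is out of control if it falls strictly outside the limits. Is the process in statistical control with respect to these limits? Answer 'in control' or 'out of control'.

in control

All 11 points lie within [4.49, 5.65].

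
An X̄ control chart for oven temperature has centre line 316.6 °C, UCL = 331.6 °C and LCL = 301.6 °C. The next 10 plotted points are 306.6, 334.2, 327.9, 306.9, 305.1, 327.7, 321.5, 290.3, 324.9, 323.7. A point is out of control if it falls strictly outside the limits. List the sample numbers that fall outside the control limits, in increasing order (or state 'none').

Compare each point to [301.6, 331.6]: sample 2 = 334.2 > UCL; sample 8 = 290.3 < LCL.

2, 8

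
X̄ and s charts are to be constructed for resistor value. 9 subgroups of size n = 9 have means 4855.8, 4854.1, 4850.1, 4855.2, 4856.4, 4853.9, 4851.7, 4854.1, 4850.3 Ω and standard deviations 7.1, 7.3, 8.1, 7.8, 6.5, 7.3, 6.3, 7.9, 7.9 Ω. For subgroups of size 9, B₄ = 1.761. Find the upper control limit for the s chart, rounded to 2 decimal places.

12.95

s̄ = (7.1 + 7.3 + 8.1 + 7.8 + 6.5 + 7.3 + 6.3 + 7.9 + 7.9) / 9 = 7.3556
UCL_s = B₄·s̄ = 1.761 × 7.3556 = 12.9531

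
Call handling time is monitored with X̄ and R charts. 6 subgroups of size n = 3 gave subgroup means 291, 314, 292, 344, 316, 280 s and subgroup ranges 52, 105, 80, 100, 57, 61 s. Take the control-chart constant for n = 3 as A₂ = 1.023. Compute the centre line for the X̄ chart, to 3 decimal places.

306.167

X̄̄ = (291 + 314 + 292 + 344 + 316 + 280) / 6 = 1837.0000 / 6 = 306.1667
CL = X̄̄ = 306.1667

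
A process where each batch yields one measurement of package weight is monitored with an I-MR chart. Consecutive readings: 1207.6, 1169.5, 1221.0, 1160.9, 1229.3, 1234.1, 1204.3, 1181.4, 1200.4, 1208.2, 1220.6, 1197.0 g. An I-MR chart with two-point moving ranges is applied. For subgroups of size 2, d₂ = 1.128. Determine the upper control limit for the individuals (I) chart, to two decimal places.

X̄ = (1207.6 + 1169.5 + 1221.0 + 1160.9 + 1229.3 + 1234.1 + 1204.3 + 1181.4 + 1200.4 + 1208.2 + 1220.6 + 1197.0) / 12 = 1202.8583
Moving ranges: 38.1, 51.5, 60.1, 68.4, 4.8, 29.8, 22.9, 19.0, 7.8, 12.4, 23.6; M̄R̄ = 338.4000 / 11 = 30.7636
UCL = X̄ + 3·M̄R̄/d₂ = 1202.8583 + 3 × 30.7636 / 1.128 = 1284.6765

1284.68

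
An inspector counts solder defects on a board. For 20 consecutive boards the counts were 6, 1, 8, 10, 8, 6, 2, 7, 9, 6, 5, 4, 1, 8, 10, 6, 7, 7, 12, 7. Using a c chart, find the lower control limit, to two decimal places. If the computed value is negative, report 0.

0.00

c̄ = (6 + 1 + 8 + 10 + 8 + 6 + 2 + 7 + 9 + 6 + 5 + 4 + 1 + 8 + 10 + 6 + 7 + 7 + 12 + 7) / 20 = 130 / 20 = 6.5000
LCL = c̄ − 3√c̄ = 6.5000 − 3 × 2.5495 = -1.1485 → 0 (cannot be negative)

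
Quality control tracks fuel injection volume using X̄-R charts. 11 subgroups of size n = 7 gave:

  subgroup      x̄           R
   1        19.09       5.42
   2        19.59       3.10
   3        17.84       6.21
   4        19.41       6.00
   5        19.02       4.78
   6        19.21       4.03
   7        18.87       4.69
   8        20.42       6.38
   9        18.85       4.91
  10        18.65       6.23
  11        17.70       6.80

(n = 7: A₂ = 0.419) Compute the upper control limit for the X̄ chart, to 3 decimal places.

X̄̄ = (19.09 + 19.59 + 17.84 + 19.41 + 19.02 + 19.21 + 18.87 + 20.42 + 18.85 + 18.65 + 17.70) / 11 = 208.6500 / 11 = 18.9682
R̄ = (5.42 + 3.10 + 6.21 + 6.00 + 4.78 + 4.03 + 4.69 + 6.38 + 4.91 + 6.23 + 6.80) / 11 = 58.5500 / 11 = 5.3227
UCL = X̄̄ + A₂·R̄ = 18.9682 + 0.419 × 5.3227 = 21.1984

21.198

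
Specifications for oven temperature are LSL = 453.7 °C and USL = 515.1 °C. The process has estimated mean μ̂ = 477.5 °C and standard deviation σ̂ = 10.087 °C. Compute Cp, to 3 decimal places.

1.015

Cp = (USL − LSL) / (6σ̂) = (515.1 − 453.7) / (6 × 10.087) = 61.4000 / 60.5220 = 1.0145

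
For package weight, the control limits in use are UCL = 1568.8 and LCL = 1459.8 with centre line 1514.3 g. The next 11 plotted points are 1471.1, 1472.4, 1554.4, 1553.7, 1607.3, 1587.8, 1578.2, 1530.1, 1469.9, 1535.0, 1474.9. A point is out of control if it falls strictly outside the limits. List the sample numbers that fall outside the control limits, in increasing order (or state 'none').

5, 6, 7

Compare each point to [1459.8, 1568.8]: sample 5 = 1607.3 > UCL; sample 6 = 1587.8 > UCL; sample 7 = 1578.2 > UCL.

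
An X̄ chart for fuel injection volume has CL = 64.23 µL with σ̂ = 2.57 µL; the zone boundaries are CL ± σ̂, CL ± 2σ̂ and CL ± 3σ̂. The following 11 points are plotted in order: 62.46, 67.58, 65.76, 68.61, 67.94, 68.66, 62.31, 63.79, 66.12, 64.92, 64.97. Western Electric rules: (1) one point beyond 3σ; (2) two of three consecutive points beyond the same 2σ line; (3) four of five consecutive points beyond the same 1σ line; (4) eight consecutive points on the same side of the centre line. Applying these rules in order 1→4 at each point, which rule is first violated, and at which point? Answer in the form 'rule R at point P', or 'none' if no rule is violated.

Zone of each point (C = within 1σ̂, B = 1σ̂–2σ̂, A = 2σ̂–3σ̂, * = beyond 3σ̂; sign = side of CL): 1:-C, 2:+B, 3:+C, 4:+B, 5:+B, 6:+B, 7:-C, 8:-C, 9:+C, 10:+C, 11:+C
Rule 3 (four of five consecutive points beyond the same 1σ limit) is satisfied at point 6.

rule 3 at point 6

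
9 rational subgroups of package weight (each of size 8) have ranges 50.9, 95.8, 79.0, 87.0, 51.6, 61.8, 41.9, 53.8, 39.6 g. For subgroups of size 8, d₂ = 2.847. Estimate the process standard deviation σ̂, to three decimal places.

R̄ = (50.9 + 95.8 + 79.0 + 87.0 + 51.6 + 61.8 + 41.9 + 53.8 + 39.6) / 9 = 62.3778
σ̂ = R̄ / d₂ = 62.3778 / 2.847 = 21.9100

21.910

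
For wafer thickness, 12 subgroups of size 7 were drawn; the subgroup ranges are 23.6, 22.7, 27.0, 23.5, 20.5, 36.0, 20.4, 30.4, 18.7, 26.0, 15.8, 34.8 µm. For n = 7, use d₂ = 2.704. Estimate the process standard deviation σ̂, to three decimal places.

R̄ = (23.6 + 22.7 + 27.0 + 23.5 + 20.5 + 36.0 + 20.4 + 30.4 + 18.7 + 26.0 + 15.8 + 34.8) / 12 = 24.9500
σ̂ = R̄ / d₂ = 24.9500 / 2.704 = 9.2271

9.227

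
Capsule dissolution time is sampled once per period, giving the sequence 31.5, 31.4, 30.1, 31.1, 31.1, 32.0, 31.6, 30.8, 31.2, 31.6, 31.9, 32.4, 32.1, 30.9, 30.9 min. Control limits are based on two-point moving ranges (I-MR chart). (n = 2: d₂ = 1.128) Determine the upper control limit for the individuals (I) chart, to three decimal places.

32.817

X̄ = (31.5 + 31.4 + 30.1 + 31.1 + 31.1 + 32.0 + 31.6 + 30.8 + 31.2 + 31.6 + 31.9 + 32.4 + 32.1 + 30.9 + 30.9) / 15 = 31.3733
Moving ranges: 0.1, 1.3, 1.0, 0.0, 0.9, 0.4, 0.8, 0.4, 0.4, 0.3, 0.5, 0.3, 1.2, 0.0; M̄R̄ = 7.6000 / 14 = 0.5429
UCL = X̄ + 3·M̄R̄/d₂ = 31.3733 + 3 × 0.5429 / 1.128 = 32.8171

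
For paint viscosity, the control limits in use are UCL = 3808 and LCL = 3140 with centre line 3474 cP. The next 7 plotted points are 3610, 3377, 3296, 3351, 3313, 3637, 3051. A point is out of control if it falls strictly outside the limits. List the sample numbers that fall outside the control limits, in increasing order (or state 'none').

Compare each point to [3140, 3808]: sample 7 = 3051 < LCL.

7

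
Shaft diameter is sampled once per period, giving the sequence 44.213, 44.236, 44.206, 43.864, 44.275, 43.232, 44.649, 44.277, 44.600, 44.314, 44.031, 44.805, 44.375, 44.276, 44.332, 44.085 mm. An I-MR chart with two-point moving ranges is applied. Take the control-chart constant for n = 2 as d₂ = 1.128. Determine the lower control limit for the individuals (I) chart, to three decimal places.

43.148

X̄ = (44.213 + 44.236 + 44.206 + 43.864 + 44.275 + 43.232 + 44.649 + 44.277 + 44.600 + 44.314 + 44.031 + 44.805 + 44.375 + 44.276 + 44.332 + 44.085) / 16 = 44.2356
Moving ranges: 0.023, 0.030, 0.342, 0.411, 1.043, 1.417, 0.372, 0.323, 0.286, 0.283, 0.774, 0.430, 0.099, 0.056, 0.247; M̄R̄ = 6.1360 / 15 = 0.4091
LCL = X̄ − 3·M̄R̄/d₂ = 44.2356 − 3 × 0.4091 / 1.128 = 43.1477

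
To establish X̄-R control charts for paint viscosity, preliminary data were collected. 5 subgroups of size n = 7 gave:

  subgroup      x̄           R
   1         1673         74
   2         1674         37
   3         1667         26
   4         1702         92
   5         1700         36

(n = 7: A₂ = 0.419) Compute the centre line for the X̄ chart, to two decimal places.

X̄̄ = (1673 + 1674 + 1667 + 1702 + 1700) / 5 = 8416.0000 / 5 = 1683.2000
CL = X̄̄ = 1683.2000

1683.20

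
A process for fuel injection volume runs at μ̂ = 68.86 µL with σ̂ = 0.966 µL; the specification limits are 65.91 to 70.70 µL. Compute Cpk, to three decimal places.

0.635

Cpu = (USL − μ̂) / (3σ̂) = (70.70 − 68.86) / (3 × 0.966) = 0.6349; Cpl = (μ̂ − LSL) / (3σ̂) = (68.86 − 65.91) / (3 × 0.966) = 1.0179; Cpk = min(Cpu, Cpl) = 0.6349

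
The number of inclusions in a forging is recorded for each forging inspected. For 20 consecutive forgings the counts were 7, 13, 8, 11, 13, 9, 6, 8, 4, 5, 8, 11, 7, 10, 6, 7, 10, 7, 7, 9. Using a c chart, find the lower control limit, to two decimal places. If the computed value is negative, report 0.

0.00

c̄ = (7 + 13 + 8 + 11 + 13 + 9 + 6 + 8 + 4 + 5 + 8 + 11 + 7 + 10 + 6 + 7 + 10 + 7 + 7 + 9) / 20 = 166 / 20 = 8.3000
LCL = c̄ − 3√c̄ = 8.3000 − 3 × 2.8810 = -0.3429 → 0 (cannot be negative)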